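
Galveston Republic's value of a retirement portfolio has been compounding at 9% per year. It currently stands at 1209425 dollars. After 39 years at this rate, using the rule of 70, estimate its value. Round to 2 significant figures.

Doubling time ≈ 70/9 = 7.78 years.
39 years is 39/7.78 ≈ 5.01 doublings, a factor of 2^5.01 ≈ 32.22.
1209425 × 32.22 ≈ 39000000 dollars.

approximately 39000000 dollars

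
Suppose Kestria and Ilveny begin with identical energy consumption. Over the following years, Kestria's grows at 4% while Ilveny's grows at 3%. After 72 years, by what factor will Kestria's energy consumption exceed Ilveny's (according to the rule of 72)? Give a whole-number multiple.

roughly 2 times

Kestria pulls ahead at 1 pp per year, so the ratio doubles every 72/1 ≈ 72.00 years.
In 72 years that's 1.00 doublings: 2^1.00 ≈ 2.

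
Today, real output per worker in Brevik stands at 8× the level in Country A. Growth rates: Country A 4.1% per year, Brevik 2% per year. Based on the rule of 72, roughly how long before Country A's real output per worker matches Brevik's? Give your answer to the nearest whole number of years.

The growth-rate gap is 4.1% − 2% = 2.1 percentage points.
So the ratio between them halves every 72/2.1 ≈ 34.29 years.
An 8× gap closes after 3 halvings: 3 × 34.29 ≈ 103 years.

103 years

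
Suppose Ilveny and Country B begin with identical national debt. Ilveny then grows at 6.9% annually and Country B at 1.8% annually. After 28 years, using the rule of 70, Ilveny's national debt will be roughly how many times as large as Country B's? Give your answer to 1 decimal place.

Rate gap = 6.9% − 1.8% = 5.1 points.
The ratio doubles every 70/5.1 ≈ 13.73 years.
28/13.73 ≈ 2.04 doublings → ratio ≈ 2^2.04 ≈ 4.1.

about 4.1 times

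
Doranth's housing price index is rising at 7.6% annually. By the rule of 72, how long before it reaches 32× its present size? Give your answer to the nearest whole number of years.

One doubling takes 72/7.6 = 9.47 years.
Getting to 32× needs 5 doublings: 5 × 9.47 ≈ 47 years.

about 47 years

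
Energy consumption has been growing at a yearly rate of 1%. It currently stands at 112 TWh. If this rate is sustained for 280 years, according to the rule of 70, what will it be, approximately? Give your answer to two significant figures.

Doubling time ≈ 70/1 = 70.00 years.
280 years is 280/70.00 ≈ 4.00 doublings, a factor of 2^4.00 ≈ 16.00.
112 × 16.00 ≈ 1800 TWh.

around 1800 TWh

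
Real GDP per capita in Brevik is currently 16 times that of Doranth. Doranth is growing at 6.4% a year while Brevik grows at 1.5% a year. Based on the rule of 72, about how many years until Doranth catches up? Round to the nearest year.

What matters is the difference: 4.9 pp.
Rule of 72 on the gap: the ratio halves every 72/4.9 ≈ 14.69 years.
A 16 times gap closes after 4 halvings: 4 × 14.69 ≈ 59 years.

about 59 years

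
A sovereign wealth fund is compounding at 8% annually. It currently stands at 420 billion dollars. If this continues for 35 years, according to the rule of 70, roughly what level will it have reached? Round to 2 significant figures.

It doubles every 70/8 ≈ 8.75 years, so 35 years is 4.00 doublings.
2^4.00 ≈ 16.00; 420 × 16.00 ≈ 6700 billion dollars.

≈ 6700 billion dollars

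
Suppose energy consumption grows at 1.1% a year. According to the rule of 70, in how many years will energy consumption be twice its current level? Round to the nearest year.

about 64 years

Doubling time ≈ 70 / 1.1 = 63.64 years.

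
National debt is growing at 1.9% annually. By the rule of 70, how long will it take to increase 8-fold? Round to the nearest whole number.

Doubling time ≈ 70/1.9 = 36.84 years.
8× is 3 doublings, so 3 × 36.84 ≈ 111 years.

approximately 111 years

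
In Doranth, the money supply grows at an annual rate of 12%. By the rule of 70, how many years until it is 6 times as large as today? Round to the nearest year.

roughly 15 years

At 12% it doubles every 70/12 ≈ 5.83 years.
6× is log₂ 6 ≈ 2.58 doublings, so ≈ 2.58 × 5.83 = 15 years.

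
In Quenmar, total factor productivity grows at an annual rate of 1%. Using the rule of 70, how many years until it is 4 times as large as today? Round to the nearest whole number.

approximately 140 years

One doubling takes 70/1 = 70.00 years.
4× is 2 doublings, so 2 × 70.00 ≈ 140 years.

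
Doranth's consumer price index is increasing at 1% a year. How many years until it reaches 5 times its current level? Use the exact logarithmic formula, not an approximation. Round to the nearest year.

t = ln(5) / ln(1 + 0.01) = 1.6094 / 0.009950 ≈ 161.75.
≈ 162 years.

162 years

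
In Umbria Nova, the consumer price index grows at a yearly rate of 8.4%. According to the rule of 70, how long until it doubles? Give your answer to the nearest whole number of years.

8 years

70/8.4 ≈ 8.33, so it doubles roughly every 8 years.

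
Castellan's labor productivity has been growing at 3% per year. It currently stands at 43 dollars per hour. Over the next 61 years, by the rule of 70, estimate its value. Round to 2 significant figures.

roughly 260 dollars per hour

Doubling time ≈ 70/3 = 23.33 years.
61 years is 61/23.33 ≈ 2.61 doublings, a factor of 2^2.61 ≈ 6.11.
43 × 6.11 ≈ 260 dollars per hour.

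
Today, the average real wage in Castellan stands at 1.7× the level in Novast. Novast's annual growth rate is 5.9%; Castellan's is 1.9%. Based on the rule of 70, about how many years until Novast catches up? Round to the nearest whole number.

≈ 13 years

What matters is the difference: 4 pp.
Rule of 70 on the gap: the ratio halves every 70/4 ≈ 17.50 years.
A 1.7× gap takes log₂(1.7) ≈ 0.77 halvings to close: 0.77 × 17.50 ≈ 13 years.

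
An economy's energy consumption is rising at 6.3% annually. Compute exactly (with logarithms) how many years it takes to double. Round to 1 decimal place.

11.3 years

t = ln(2) / ln(1 + 0.063) = 0.6931 / 0.061095 ≈ 11.34.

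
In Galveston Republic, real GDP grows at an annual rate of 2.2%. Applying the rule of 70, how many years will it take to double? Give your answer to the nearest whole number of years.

At 2.2%, doubling takes about 70/2.2 = 31.82 years.

roughly 32 years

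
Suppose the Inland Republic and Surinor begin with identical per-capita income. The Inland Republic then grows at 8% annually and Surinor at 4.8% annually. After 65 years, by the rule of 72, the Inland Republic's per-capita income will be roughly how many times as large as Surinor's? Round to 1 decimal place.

roughly 7.4 times

Rate gap = 8% − 4.8% = 3.2 points.
The ratio doubles every 72/3.2 ≈ 22.50 years.
65/22.50 ≈ 2.89 doublings → ratio ≈ 2^2.89 ≈ 7.4.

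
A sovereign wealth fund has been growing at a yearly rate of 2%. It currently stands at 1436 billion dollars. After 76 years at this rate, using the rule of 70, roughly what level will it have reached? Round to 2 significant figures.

It doubles every 70/2 ≈ 35.00 years, so 76 years is 2.17 doublings.
2^2.17 ≈ 4.50; 1436 × 4.50 ≈ 6500 billion dollars.

around 6500 billion dollars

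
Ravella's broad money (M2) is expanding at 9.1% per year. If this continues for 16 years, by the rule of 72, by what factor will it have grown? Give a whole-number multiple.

roughly 4 times

Doubling time ≈ 72/9.1 = 7.91 years.
16/7.91 ≈ 2 doublings, so about 2^2 = 4×.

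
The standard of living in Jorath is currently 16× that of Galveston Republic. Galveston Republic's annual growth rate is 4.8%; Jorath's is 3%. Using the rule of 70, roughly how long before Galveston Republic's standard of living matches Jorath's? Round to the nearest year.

156 years

The growth-rate gap is 4.8% − 3% = 1.8 percentage points.
So the ratio between them halves every 70/1.8 ≈ 38.89 years.
A 16× gap closes after 4 halvings: 4 × 38.89 ≈ 156 years.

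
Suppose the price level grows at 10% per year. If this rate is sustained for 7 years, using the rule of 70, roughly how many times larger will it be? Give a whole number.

70/10 ≈ 7.00 years per doubling.
7 years fits 1 doubling: 2^1 = 2.

approximately 2 times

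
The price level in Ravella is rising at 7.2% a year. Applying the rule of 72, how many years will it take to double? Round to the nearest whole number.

10 years

Doubling time ≈ 72 / 7.2 = 10.00 years.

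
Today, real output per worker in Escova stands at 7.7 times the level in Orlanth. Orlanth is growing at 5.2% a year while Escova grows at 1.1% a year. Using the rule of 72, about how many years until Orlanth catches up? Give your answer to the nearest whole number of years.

Orlanth gains on Escova at 5.2% − 1.1% = 4.1 points a year.
At that relative rate the gap halves every 72/4.1 ≈ 17.56 years.
A 7.7 times gap takes log₂(7.7) ≈ 2.94 halvings to close: 2.94 × 17.56 ≈ 52 years.

roughly 52 years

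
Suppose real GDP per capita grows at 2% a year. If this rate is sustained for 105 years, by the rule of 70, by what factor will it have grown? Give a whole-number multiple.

Doubling time ≈ 70/2 = 35.00 years.
105/35.00 ≈ 3 doublings, so about 2^3 = 8×.

roughly 8 times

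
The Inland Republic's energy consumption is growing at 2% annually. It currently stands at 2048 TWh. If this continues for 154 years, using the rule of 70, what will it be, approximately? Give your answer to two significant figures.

around 43000 TWh

Doubling time ≈ 70/2 = 35.00 years.
154 years is 154/35.00 ≈ 4.40 doublings, a factor of 2^4.40 ≈ 21.11.
2048 × 21.11 ≈ 43000 TWh.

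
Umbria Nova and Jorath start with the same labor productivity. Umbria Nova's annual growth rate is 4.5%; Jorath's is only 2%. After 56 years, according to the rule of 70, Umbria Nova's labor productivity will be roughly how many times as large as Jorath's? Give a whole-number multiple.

≈ 4 times

Rate gap = 4.5% − 2% = 2.5 points.
The ratio doubles every 70/2.5 ≈ 28.00 years.
56/28.00 ≈ 2.00 doublings → ratio ≈ 2^2.00 ≈ 4.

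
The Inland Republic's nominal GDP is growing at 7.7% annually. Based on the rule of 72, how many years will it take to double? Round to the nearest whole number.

approximately 9 years

Doubling time ≈ 72 / 7.7 = 9.35 years.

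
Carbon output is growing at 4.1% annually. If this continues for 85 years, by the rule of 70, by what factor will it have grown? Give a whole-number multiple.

70/4.1 ≈ 17.07 years per doubling.
85 years fits 5 doublings: 2^5 = 32.

32 times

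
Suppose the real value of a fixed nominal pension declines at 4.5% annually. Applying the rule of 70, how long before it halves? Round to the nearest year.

The rule works in reverse for decay: 70/4.5 ≈ 15.56 years to halve.

16 years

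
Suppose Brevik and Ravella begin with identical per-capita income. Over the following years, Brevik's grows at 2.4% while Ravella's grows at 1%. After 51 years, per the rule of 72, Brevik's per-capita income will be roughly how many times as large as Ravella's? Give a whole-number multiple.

about 2 times

Only the 1.4-point difference matters.
72/1.4 ≈ 51.43 years per doubling of the ratio; 51 years gives 0.99 doublings, so ≈ 2×.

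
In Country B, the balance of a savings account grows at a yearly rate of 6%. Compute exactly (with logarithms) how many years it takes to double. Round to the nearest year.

t = ln(2) / ln(1 + 0.06) = 0.6931 / 0.058269 ≈ 11.89.
≈ 12 years.

12 years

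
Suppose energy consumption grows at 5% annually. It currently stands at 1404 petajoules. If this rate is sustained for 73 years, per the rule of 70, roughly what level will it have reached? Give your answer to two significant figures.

approximately 52000 petajoules

It doubles every 70/5 ≈ 14.00 years, so 73 years is 5.21 doublings.
2^5.21 ≈ 37.01; 1404 × 37.01 ≈ 52000 petajoules.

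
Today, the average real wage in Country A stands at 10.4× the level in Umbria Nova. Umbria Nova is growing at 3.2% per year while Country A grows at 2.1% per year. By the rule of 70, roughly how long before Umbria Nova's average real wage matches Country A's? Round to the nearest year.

about 215 years

Umbria Nova gains on Country A at 3.2% − 2.1% = 1.1 points a year.
At that relative rate the gap halves every 70/1.1 ≈ 63.64 years.
A 10.4× gap takes log₂(10.4) ≈ 3.38 halvings to close: 3.38 × 63.64 ≈ 215 years.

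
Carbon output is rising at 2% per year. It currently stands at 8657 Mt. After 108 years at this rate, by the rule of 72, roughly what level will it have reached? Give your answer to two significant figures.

It doubles every 72/2 ≈ 36.00 years, so 108 years is 3.00 doublings.
2^3.00 ≈ 8.00; 8657 × 8.00 ≈ 69000 Mt.

about 69000 Mt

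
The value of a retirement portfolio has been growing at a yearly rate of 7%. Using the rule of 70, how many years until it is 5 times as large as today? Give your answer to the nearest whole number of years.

At 7% it doubles every 70/7 ≈ 10.00 years.
Reaching 5× takes log₂(5) ≈ 2.32 doublings.
2.32 × 10.00 ≈ 23 years.

about 23 years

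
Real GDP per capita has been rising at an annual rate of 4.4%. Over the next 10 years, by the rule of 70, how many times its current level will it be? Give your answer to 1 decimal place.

Doubles every ≈ 15.91 years (70/4.4).
10 years is 0.63 doublings; 2^0.63 ≈ 1.5×.

approximately 1.5 times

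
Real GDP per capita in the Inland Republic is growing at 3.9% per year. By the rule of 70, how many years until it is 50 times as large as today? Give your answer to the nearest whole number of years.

One doubling takes 70/3.9 = 17.95 years.
50× is log₂ 50 ≈ 5.64 doublings, so ≈ 5.64 × 17.95 = 101 years.

around 101 years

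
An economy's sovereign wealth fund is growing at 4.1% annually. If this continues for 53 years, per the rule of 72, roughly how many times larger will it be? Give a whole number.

about 8 times

Doubling time ≈ 72/4.1 = 17.56 years.
53/17.56 ≈ 3 doublings, so about 2^3 = 8×.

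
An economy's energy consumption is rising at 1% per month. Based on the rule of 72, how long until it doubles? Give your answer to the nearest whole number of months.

roughly 72 months

At 1%, doubling takes about 72/1 = 72.00 months.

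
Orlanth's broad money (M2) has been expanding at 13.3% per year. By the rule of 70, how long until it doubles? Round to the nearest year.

around 5 years

At 13.3%, doubling takes about 70/13.3 = 5.26 years.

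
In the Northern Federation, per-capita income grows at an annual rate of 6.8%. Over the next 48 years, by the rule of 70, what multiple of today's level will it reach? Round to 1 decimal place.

around 25.3 times

Doubling time ≈ 70/6.8 = 10.29 years.
48 years / 10.29 ≈ 4.66 doublings → factor 2^4.66 ≈ 25.3.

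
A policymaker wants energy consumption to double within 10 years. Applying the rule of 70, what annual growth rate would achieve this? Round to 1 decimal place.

roughly 7.0%

70 / 10 ≈ 7.00, so about 7.0% a year.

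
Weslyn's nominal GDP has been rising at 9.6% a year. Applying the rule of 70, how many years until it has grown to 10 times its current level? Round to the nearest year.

At 9.6% it doubles every 70/9.6 ≈ 7.29 years.
10× is log₂ 10 ≈ 3.32 doublings, so ≈ 3.32 × 7.29 = 24 years.

≈ 24 years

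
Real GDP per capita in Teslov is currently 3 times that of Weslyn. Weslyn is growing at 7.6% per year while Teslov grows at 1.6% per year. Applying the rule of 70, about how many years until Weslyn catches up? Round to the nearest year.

The growth-rate gap is 7.6% − 1.6% = 6 percentage points.
So the ratio between them halves every 70/6 ≈ 11.67 years.
A 3 times gap takes log₂(3) ≈ 1.58 halvings to close: 1.58 × 11.67 ≈ 18 years.

about 18 years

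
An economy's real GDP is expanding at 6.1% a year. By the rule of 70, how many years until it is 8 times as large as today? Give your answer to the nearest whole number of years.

34 years

At 6.1% it doubles every 70/6.1 ≈ 11.48 years.
Getting to 8× needs 3 doublings: 3 × 11.48 ≈ 34 years.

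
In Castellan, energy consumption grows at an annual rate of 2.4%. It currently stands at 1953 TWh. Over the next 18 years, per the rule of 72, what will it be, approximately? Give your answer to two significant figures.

around 3000 TWh

It doubles every 72/2.4 ≈ 30.00 years, so 18 years is 0.60 doublings.
2^0.60 ≈ 1.52; 1953 × 1.52 ≈ 3000 TWh.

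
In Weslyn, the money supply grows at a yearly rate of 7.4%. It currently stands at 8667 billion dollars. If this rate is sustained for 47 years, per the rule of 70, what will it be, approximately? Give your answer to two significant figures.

roughly 270000 billion dollars

It doubles every 70/7.4 ≈ 9.46 years, so 47 years is 4.97 doublings.
2^4.97 ≈ 31.34; 8667 × 31.34 ≈ 270000 billion dollars.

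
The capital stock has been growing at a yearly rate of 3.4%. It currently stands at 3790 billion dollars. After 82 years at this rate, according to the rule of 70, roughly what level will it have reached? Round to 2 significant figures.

It doubles every 70/3.4 ≈ 20.59 years, so 82 years is 3.98 doublings.
2^3.98 ≈ 15.78; 3790 × 15.78 ≈ 60000 billion dollars.

roughly 60000 billion dollars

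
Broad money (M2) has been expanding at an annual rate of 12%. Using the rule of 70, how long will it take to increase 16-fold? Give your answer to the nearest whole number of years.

approximately 23 years

Doubling time ≈ 70/12 = 5.83 years.
16× is 4 doublings, so 4 × 5.83 ≈ 23 years.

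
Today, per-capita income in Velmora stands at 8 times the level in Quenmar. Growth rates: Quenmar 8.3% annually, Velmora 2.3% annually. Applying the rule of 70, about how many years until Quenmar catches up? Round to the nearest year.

Quenmar gains on Velmora at 8.3% − 2.3% = 6 points a year.
At that relative rate the gap halves every 70/6 ≈ 11.67 years.
An 8 times gap closes after 3 halvings: 3 × 11.67 ≈ 35 years.

around 35 years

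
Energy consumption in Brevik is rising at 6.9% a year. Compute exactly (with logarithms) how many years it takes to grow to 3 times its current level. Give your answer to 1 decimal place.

t = ln(3) / ln(1 + 0.069) = 1.0986 / 0.066724 ≈ 16.46.

16.5 years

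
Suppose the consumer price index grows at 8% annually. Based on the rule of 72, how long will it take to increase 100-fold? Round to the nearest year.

approximately 60 years

Doubling time ≈ 72/8 = 9.00 years.
100× is log₂ 100 ≈ 6.64 doublings, so ≈ 6.64 × 9.00 = 60 years.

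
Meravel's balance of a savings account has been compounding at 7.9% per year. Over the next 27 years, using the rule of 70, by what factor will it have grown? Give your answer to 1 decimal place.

about 8.3 times

Doubles every ≈ 8.86 years (70/7.9).
27 years is 3.05 doublings; 2^3.05 ≈ 8.3×.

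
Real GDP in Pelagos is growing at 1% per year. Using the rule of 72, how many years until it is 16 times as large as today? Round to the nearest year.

approximately 288 years

One doubling takes 72/1 = 72.00 years.
Getting to 16× needs 4 doublings: 4 × 72.00 ≈ 288 years.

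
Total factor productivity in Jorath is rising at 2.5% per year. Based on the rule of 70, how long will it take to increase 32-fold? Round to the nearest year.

At 2.5% it doubles every 70/2.5 ≈ 28.00 years.
32 = 2^5, so 5 doublings → 140 years.

140 years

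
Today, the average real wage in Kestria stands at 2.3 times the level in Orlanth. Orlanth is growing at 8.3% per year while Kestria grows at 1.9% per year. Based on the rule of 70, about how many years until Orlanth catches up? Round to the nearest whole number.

about 13 years

What matters is the difference: 6.4 pp.
Rule of 70 on the gap: the ratio halves every 70/6.4 ≈ 10.94 years.
A 2.3 times gap takes log₂(2.3) ≈ 1.20 halvings to close: 1.20 × 10.94 ≈ 13 years.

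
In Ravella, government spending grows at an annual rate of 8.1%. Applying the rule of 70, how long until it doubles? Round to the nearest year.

≈ 9 years

At 8.1%, doubling takes about 70/8.1 = 8.64 years.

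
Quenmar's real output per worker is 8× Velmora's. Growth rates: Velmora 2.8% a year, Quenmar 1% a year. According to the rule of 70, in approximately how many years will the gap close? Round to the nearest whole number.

≈ 117 years

Velmora gains on Quenmar at 2.8% − 1% = 1.8 points a year.
At that relative rate the gap halves every 70/1.8 ≈ 38.89 years.
An 8× gap closes after 3 halvings: 3 × 38.89 ≈ 117 years.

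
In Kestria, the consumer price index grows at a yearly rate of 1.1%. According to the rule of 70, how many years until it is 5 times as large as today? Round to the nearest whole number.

One doubling takes 70/1.1 = 63.64 years.
Reaching 5× takes log₂(5) ≈ 2.32 doublings.
2.32 × 63.64 ≈ 148 years.

approximately 148 years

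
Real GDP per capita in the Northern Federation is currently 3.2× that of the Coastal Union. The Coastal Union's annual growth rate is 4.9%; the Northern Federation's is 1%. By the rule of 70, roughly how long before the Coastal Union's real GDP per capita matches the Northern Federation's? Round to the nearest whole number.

The growth-rate gap is 4.9% − 1% = 3.9 percentage points.
So the ratio between them halves every 70/3.9 ≈ 17.95 years.
A 3.2× gap takes log₂(3.2) ≈ 1.68 halvings to close: 1.68 × 17.95 ≈ 30 years.

approximately 30 years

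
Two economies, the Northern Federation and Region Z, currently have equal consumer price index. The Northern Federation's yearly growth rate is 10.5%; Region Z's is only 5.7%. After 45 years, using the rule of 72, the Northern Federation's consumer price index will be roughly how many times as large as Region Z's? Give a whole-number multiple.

Rate gap = 10.5% − 5.7% = 4.8 points.
The ratio doubles every 72/4.8 ≈ 15.00 years.
45/15.00 ≈ 3.00 doublings → ratio ≈ 2^3.00 ≈ 8.

8 times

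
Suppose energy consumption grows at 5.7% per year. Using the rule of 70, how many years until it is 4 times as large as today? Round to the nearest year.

around 25 years

Doubling time ≈ 70/5.7 = 12.28 years.
4 = 2^2, so 2 doublings → 25 years.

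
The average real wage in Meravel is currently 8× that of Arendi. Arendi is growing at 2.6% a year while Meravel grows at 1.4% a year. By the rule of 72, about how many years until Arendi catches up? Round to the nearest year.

about 180 years

Arendi gains on Meravel at 2.6% − 1.4% = 1.2 points a year.
At that relative rate the gap halves every 72/1.2 ≈ 60.00 years.
An 8× gap closes after 3 halvings: 3 × 60.00 ≈ 180 years.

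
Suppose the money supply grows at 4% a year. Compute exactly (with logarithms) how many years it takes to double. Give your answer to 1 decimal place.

17.7 years

t = ln(2) / ln(1 + 0.04) = 0.6931 / 0.039221 ≈ 17.67.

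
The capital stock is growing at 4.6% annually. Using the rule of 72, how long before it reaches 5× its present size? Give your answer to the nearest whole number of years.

≈ 36 years

At 4.6% it doubles every 72/4.6 ≈ 15.65 years.
Reaching 5× takes log₂(5) ≈ 2.32 doublings.
2.32 × 15.65 ≈ 36 years.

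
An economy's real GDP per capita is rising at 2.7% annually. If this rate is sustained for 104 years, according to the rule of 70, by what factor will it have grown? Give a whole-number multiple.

approximately 16 times

Doubling time ≈ 70/2.7 = 25.93 years.
104/25.93 ≈ 4 doublings, so about 2^4 = 16×.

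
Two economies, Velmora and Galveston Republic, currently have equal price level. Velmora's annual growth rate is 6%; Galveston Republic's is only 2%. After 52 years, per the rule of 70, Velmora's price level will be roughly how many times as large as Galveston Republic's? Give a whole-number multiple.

Rate gap = 6% − 2% = 4 points.
The ratio doubles every 70/4 ≈ 17.50 years.
52/17.50 ≈ 2.97 doublings → ratio ≈ 2^2.97 ≈ 8.

around 8 times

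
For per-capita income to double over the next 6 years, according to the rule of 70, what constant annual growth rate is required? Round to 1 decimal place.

11.7%

70 / 6 ≈ 11.67, so about 11.7% a year.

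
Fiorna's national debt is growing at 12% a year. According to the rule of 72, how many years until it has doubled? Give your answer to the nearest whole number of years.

72/12 ≈ 6.00, so it doubles roughly every 6 years.

approximately 6 years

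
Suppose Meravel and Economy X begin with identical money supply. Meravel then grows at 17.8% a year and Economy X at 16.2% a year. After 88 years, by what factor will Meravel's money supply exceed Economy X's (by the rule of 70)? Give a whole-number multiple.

Only the 1.6-point difference matters.
70/1.6 ≈ 43.75 years per doubling of the ratio; 88 years gives 2.01 doublings, so ≈ 4×.

≈ 4 times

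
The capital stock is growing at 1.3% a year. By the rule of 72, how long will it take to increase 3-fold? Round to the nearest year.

At 1.3% it doubles every 72/1.3 ≈ 55.38 years.
3× is log₂ 3 ≈ 1.58 doublings, so ≈ 1.58 × 55.38 = 88 years.

around 88 years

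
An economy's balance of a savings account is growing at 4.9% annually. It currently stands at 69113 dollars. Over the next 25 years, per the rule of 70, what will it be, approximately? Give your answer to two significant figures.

Doubling time ≈ 70/4.9 = 14.29 years.
25 years is 25/14.29 ≈ 1.75 doublings, a factor of 2^1.75 ≈ 3.36.
69113 × 3.36 ≈ 230000 dollars.

roughly 230000 dollars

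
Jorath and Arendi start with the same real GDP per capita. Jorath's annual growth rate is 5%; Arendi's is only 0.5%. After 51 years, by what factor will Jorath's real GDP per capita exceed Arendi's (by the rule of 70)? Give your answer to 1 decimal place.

9.7 times

Jorath pulls ahead at 4.5 pp per year, so the ratio doubles every 70/4.5 ≈ 15.56 years.
In 51 years that's 3.28 doublings: 2^3.28 ≈ 9.7.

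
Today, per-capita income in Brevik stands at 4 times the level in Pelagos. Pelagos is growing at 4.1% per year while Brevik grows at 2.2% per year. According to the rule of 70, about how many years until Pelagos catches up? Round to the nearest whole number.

What matters is the difference: 1.9 pp.
Rule of 70 on the gap: the ratio halves every 70/1.9 ≈ 36.84 years.
A 4 times gap closes after 2 halvings: 2 × 36.84 ≈ 74 years.

≈ 74 years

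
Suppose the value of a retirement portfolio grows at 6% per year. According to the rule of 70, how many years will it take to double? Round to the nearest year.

≈ 12 years

70/6 ≈ 11.67, so it doubles roughly every 12 years.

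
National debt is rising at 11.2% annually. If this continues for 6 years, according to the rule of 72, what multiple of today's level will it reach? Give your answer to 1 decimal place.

Doubling time ≈ 72/11.2 = 6.43 years.
6 years / 6.43 ≈ 0.93 doublings → factor 2^0.93 ≈ 1.9.

approximately 1.9 times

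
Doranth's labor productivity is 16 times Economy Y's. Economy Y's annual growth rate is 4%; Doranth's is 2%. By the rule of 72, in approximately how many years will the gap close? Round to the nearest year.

The growth-rate gap is 4% − 2% = 2 percentage points.
So the ratio between them halves every 72/2 ≈ 36.00 years.
A 16 times gap closes after 4 halvings: 4 × 36.00 ≈ 144 years.

roughly 144 years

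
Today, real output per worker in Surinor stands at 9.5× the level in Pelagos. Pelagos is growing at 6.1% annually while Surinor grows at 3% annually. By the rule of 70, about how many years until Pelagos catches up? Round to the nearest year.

What matters is the difference: 3.1 pp.
Rule of 70 on the gap: the ratio halves every 70/3.1 ≈ 22.58 years.
A 9.5× gap takes log₂(9.5) ≈ 3.25 halvings to close: 3.25 × 22.58 ≈ 73 years.

around 73 years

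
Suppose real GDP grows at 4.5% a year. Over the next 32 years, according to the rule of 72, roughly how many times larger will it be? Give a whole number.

Doubling time ≈ 72/4.5 = 16.00 years.
32/16.00 ≈ 2 doublings, so about 2^2 = 4×.

around 4 times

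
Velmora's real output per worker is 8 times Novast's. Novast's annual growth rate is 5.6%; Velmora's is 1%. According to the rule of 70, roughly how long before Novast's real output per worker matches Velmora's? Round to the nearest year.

approximately 46 years

The growth-rate gap is 5.6% − 1% = 4.6 percentage points.
So the ratio between them halves every 70/4.6 ≈ 15.22 years.
An 8 times gap closes after 3 halvings: 3 × 15.22 ≈ 46 years.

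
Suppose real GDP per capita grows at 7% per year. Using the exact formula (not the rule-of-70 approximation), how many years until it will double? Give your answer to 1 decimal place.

10.2 years

t = ln(2) / ln(1 + 0.07) = 0.6931 / 0.067659 ≈ 10.24.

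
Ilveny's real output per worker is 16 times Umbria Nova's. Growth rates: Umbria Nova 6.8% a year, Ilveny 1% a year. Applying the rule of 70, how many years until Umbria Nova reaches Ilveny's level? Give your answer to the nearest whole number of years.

The growth-rate gap is 6.8% − 1% = 5.8 percentage points.
So the ratio between them halves every 70/5.8 ≈ 12.07 years.
A 16 times gap closes after 4 halvings: 4 × 12.07 ≈ 48 years.

≈ 48 years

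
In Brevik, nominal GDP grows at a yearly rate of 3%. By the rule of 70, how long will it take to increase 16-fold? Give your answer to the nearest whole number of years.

Doubling time ≈ 70/3 = 23.33 years.
Getting to 16× needs 4 doublings: 4 × 23.33 ≈ 93 years.

approximately 93 years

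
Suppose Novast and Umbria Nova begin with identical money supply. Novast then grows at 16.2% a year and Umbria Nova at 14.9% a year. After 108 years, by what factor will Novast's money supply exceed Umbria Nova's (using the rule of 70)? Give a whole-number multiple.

Novast pulls ahead at 1.3 pp per year, so the ratio doubles every 70/1.3 ≈ 53.85 years.
In 108 years that's 2.01 doublings: 2^2.01 ≈ 4.

roughly 4 times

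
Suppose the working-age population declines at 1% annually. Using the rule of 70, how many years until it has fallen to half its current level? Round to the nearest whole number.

Falling at 1%, it halves about every 70/1 = 70.00 years.

roughly 70 years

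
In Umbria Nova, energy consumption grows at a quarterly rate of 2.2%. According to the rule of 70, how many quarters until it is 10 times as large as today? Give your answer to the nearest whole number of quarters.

At 2.2% it doubles every 70/2.2 ≈ 31.82 quarters.
Reaching 10× takes log₂(10) ≈ 3.32 doublings.
3.32 × 31.82 ≈ 106 quarters.

≈ 106 quarters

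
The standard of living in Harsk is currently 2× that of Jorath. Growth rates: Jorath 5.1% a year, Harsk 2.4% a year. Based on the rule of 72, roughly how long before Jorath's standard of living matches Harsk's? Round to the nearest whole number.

Jorath gains on Harsk at 5.1% − 2.4% = 2.7 points a year.
At that relative rate the gap halves every 72/2.7 ≈ 26.67 years.
A 2× gap closes after 1 halving: 1 × 26.67 ≈ 27 years.

roughly 27 years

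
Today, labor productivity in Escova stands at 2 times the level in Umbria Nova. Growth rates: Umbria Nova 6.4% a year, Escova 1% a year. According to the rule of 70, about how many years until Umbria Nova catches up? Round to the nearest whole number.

The growth-rate gap is 6.4% − 1% = 5.4 percentage points.
So the ratio between them halves every 70/5.4 ≈ 12.96 years.
A 2 times gap closes after 1 halving: 1 × 12.96 ≈ 13 years.

13 years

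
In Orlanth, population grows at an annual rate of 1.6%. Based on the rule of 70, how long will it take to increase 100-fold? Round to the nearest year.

Doubling time ≈ 70/1.6 = 43.75 years.
Reaching 100× takes log₂(100) ≈ 6.64 doublings.
6.64 × 43.75 ≈ 291 years.

roughly 291 years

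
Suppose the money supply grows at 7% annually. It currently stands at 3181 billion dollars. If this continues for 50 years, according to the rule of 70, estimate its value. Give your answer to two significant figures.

≈ 100000 billion dollars

Doubling time ≈ 70/7 = 10.00 years.
50 years is 50/10.00 ≈ 5.00 doublings, a factor of 2^5.00 ≈ 32.00.
3181 × 32.00 ≈ 100000 billion dollars.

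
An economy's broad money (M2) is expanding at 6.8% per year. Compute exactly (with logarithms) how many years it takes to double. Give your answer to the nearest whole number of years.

t = ln(2) / ln(1 + 0.068) = 0.6931 / 0.065788 ≈ 10.54.
≈ 11 years.

11 years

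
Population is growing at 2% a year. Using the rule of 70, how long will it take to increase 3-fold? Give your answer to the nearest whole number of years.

roughly 55 years

Doubling time ≈ 70/2 = 35.00 years.
Reaching 3× takes log₂(3) ≈ 1.58 doublings.
1.58 × 35.00 ≈ 55 years.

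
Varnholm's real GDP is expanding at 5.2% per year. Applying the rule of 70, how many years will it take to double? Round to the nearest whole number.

At 5.2%, doubling takes about 70/5.2 = 13.46 years.

about 13 years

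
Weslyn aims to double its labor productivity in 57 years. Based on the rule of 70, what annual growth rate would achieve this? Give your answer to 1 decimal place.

70 / 57 ≈ 1.23, so about 1.2% a year.

approximately 1.2%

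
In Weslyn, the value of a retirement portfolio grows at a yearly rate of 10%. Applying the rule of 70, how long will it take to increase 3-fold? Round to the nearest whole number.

approximately 11 years

At 10% it doubles every 70/10 ≈ 7.00 years.
3× is log₂ 3 ≈ 1.58 doublings, so ≈ 1.58 × 7.00 = 11 years.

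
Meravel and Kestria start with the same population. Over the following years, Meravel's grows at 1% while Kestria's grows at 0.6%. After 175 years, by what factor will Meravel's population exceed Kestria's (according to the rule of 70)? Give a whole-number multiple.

Rate gap = 1% − 0.6% = 0.4 points.
The ratio doubles every 70/0.4 ≈ 175.00 years.
175/175.00 ≈ 1.00 doublings → ratio ≈ 2^1.00 ≈ 2.

roughly 2 times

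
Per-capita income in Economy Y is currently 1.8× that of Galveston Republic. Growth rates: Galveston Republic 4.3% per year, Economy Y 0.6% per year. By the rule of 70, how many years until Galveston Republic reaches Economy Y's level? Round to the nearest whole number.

≈ 16 years

What matters is the difference: 3.7 pp.
Rule of 70 on the gap: the ratio halves every 70/3.7 ≈ 18.92 years.
A 1.8× gap takes log₂(1.8) ≈ 0.85 halvings to close: 0.85 × 18.92 ≈ 16 years.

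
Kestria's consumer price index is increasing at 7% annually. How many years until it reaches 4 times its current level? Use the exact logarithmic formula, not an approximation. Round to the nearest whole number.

t = ln(4) / ln(1 + 0.07) = 1.3863 / 0.067659 ≈ 20.49.
≈ 20 years.

20 years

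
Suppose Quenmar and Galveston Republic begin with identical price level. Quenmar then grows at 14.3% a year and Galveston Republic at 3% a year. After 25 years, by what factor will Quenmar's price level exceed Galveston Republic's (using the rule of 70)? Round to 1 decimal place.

roughly 16.4 times

Only the 11.3-point difference matters.
70/11.3 ≈ 6.19 years per doubling of the ratio; 25 years gives 4.04 doublings, so ≈ 16.4×.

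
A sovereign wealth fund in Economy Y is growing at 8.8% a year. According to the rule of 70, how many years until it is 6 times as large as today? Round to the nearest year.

around 21 years

At 8.8% it doubles every 70/8.8 ≈ 7.95 years.
6× is log₂ 6 ≈ 2.58 doublings, so ≈ 2.58 × 7.95 = 21 years.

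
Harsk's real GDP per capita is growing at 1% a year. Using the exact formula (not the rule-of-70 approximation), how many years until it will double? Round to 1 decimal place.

t = ln(2) / ln(1 + 0.01) = 0.6931 / 0.009950 ≈ 69.66.

69.7 years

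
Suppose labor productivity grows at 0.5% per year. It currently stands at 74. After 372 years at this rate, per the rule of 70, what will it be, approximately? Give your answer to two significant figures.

470

It doubles every 70/0.5 ≈ 140.00 years, so 372 years is 2.66 doublings.
2^2.66 ≈ 6.32; 74 × 6.32 ≈ 470.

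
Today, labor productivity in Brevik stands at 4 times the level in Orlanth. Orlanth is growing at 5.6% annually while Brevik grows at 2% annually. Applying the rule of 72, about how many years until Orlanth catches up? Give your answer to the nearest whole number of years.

about 40 years

What matters is the difference: 3.6 pp.
Rule of 72 on the gap: the ratio halves every 72/3.6 ≈ 20.00 years.
A 4 times gap closes after 2 halvings: 2 × 20.00 ≈ 40 years.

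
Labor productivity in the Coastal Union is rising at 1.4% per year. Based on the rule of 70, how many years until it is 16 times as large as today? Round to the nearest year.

≈ 200 years

At 1.4% it doubles every 70/1.4 ≈ 50.00 years.
16× is 4 doublings, so 4 × 50.00 ≈ 200 years.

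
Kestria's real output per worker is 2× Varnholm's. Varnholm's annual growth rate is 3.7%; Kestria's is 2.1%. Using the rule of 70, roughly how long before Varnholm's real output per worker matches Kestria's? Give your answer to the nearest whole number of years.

Varnholm gains on Kestria at 3.7% − 2.1% = 1.6 points a year.
At that relative rate the gap halves every 70/1.6 ≈ 43.75 years.
A 2× gap closes after 1 halving: 1 × 43.75 ≈ 44 years.

about 44 years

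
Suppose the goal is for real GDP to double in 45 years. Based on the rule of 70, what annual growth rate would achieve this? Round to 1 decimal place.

70 / 45 ≈ 1.56, so about 1.6% a year.

about 1.6%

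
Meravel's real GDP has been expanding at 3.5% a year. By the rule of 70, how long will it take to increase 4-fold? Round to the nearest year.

Doubling time ≈ 70/3.5 = 20.00 years.
4× is 2 doublings, so 2 × 20.00 ≈ 40 years.

around 40 years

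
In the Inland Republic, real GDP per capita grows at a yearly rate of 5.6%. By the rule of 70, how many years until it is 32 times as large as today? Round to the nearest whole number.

63 years

Doubling time ≈ 70/5.6 = 12.50 years.
32 = 2^5, so 5 doublings → 63 years.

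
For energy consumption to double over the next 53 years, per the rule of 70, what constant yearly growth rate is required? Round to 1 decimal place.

around 1.3% per year

70 / 53 ≈ 1.32, so about 1.3% per year.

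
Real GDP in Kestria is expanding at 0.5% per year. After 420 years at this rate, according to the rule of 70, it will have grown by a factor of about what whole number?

approximately 8 times

Doubling time ≈ 70/0.5 = 140.00 years.
420/140.00 ≈ 3 doublings, so about 2^3 = 8×.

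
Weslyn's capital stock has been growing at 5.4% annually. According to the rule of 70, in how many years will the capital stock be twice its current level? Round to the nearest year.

approximately 13 years

At 5.4%, doubling takes about 70/5.4 = 12.96 years.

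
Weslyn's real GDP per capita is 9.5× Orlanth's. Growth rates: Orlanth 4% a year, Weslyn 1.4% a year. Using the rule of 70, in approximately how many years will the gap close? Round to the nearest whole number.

around 87 years

What matters is the difference: 2.6 pp.
Rule of 70 on the gap: the ratio halves every 70/2.6 ≈ 26.92 years.
A 9.5× gap takes log₂(9.5) ≈ 3.25 halvings to close: 3.25 × 26.92 ≈ 87 years.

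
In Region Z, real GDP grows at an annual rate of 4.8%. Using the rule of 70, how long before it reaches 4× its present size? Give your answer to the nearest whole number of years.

approximately 29 years

One doubling takes 70/4.8 = 14.58 years.
4× is 2 doublings, so 2 × 14.58 ≈ 29 years.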